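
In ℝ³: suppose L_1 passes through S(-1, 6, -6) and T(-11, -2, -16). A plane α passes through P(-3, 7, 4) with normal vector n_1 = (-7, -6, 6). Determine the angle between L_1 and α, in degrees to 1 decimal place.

18.9

A direction vector for L_1 is T − S = (-10, -8, -10).
α: n_1·r = n_1·P gives -7x - 6y + 6z = 3.
sin θ = |n·v| / (|n||v|) = |58| / (√121 · √264) = 0.32451.
θ ≈ 18.9°.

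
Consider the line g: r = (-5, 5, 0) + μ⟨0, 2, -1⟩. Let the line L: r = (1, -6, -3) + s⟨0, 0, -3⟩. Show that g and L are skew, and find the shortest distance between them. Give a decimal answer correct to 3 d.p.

Common perpendicular direction n = (0, 2, -1) × (0, 0, -3) = (-6, 0, 0).
With w = (1, -6, -3) − (-5, 5, 0) = (6, -11, -3), w · n = -36.
Since n ≠ 0 the lines are not parallel, and w · n = -36 ≠ 0 so they do not intersect; hence they are skew.
Distance = |w · n| / |n| = |-36| / √36 ≈ 6.000.

6.000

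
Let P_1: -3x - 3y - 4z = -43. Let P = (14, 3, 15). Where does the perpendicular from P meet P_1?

(8, -3, 7)

Foot = P − λn with λ = (n·P − d)/|n|² = (-111 − (-43))/34 = -2.
Foot = (14, 3, 15) − (-2)·(-3, -3, -4) = (8, -3, 7).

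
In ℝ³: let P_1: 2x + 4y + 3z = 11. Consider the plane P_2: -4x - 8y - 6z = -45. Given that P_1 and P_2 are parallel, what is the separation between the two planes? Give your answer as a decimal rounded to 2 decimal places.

2.14

Rescale P_2 by 1/(-2): 2x + 4y + 3z = 45/2. Then distance = |11 − (45/2)| / √29 ≈ 2.14.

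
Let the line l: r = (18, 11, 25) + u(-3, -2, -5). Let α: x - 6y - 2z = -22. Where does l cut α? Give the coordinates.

Substitute r = (18, 11, 25) + t(-3, -2, -5) into the plane: -98 + 19t = -22, so t = 4.
Intersection: (18, 11, 25) + 4·(-3, -2, -5) = (6, 3, 5).

(6, 3, 5)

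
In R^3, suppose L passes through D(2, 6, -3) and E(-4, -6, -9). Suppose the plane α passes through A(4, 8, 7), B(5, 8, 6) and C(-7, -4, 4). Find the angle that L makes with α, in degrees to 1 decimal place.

4.3

A direction vector for L is E − D = (-6, -12, -6).
AB = (1, 0, -1), AC = (-11, -12, -3); a normal to α is AB × AC = (-12, 14, -12).
Using A: α has equation -12x + 14y - 12z = -20.
sin θ = |n·v| / (|n||v|) = |-24| / (√484 · √216) = 0.07423.
θ ≈ 4.3°.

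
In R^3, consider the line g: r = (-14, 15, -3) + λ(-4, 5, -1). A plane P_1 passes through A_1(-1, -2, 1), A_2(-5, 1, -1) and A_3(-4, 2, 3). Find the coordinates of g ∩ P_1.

A_1A_2 = (-4, 3, -2), A_1A_3 = (-3, 4, 2); a normal to P_1 is A_1A_2 × A_1A_3 = (14, 14, -7).
Using A_1: P_1 has equation 14x + 14y - 7z = -49.
Substitute r = (-14, 15, -3) + t(-4, 5, -1) into the plane: 35 + 21t = -49, so t = -4.
Intersection: (-14, 15, -3) + (-4)·(-4, 5, -1) = (2, -5, 1).

(2, -5, 1)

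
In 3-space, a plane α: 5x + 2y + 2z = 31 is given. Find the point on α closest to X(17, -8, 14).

(7, -12, 10)

Foot = X − λn with λ = (n·X − d)/|n|² = (97 − 31)/33 = 2.
Foot = (17, -8, 14) − 2·(5, 2, 2) = (7, -12, 10).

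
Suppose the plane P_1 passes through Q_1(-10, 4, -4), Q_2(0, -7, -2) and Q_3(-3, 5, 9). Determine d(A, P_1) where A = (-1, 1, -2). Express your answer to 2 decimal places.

3.82

Q_1Q_2 = (10, -11, 2), Q_1Q_3 = (7, 1, 13); a normal to P_1 is Q_1Q_2 × Q_1Q_3 = (-145, -116, 87).
Using Q_1: P_1 has equation -145x - 116y + 87z = 638.
n·A − d = (-145)·(-1) + (-116)·(1) + (87)·(-2) − 638 = -783; |n| = √42050.
Distance = |-783| / √42050 = 783/√42050 ≈ 3.82.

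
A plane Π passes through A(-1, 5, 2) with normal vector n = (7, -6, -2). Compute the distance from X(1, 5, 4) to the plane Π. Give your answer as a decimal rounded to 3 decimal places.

1.060

Π: n·r = n·A gives 7x - 6y - 2z = -41.
n·X − d = (7)·(1) + (-6)·(5) + (-2)·(4) − (-41) = 10; |n| = √89.
Distance = |10| / √89 = 10/√89 ≈ 1.060.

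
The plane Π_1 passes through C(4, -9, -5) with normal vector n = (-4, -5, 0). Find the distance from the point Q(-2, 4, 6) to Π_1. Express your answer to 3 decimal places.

6.403

Π_1: n·r = n·C gives -4x - 5y = 29.
n·Q − d = (-4)·(-2) + (-5)·(4) + (0)·(6) − 29 = -41; |n| = √41.
Distance = |-41| / √41 = 41/√41 ≈ 6.403.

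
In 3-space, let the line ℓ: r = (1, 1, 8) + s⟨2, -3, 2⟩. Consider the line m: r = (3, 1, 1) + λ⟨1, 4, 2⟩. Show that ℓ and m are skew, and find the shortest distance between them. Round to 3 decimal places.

Common perpendicular direction n = (2, -3, 2) × (1, 4, 2) = (-14, -2, 11).
With w = (3, 1, 1) − (1, 1, 8) = (2, 0, -7), w · n = -105.
Since n ≠ 0 the lines are not parallel, and w · n = -105 ≠ 0 so they do not intersect; hence they are skew.
Distance = |w · n| / |n| = |-105| / √321 ≈ 5.861.

5.861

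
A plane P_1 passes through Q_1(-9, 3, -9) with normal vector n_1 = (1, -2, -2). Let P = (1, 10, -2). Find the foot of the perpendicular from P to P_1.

P_1: n_1·r = n_1·Q_1 gives x - 2y - 2z = 3.
Foot = P − λn with λ = (n·P − d)/|n|² = (-15 − 3)/9 = -2.
Foot = (1, 10, -2) − (-2)·(1, -2, -2) = (3, 6, -6).

(3, 6, -6)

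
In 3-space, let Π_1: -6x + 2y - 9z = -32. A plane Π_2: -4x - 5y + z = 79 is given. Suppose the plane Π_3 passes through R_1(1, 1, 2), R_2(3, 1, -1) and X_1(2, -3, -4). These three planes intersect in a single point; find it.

R_1R_2 = (2, 0, -3), R_1X_1 = (1, -4, -6); a normal to Π_3 is R_1R_2 × R_1X_1 = (-12, 9, -8).
Using R_1: Π_3 has equation -12x + 9y - 8z = -19.
Solving the 3×3 linear system -6x + 2y - 9z = -32, -4x - 5y + z = 79, -12x + 9y - 8z = -19 (e.g. by elimination or Cramer's rule, determinant = 590) gives (-9, -7, 8).

(-9, -7, 8)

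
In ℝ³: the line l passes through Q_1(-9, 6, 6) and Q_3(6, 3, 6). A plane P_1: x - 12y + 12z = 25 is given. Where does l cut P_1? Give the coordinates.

A direction vector for l is Q_3 − Q_1 = (15, -3, 0).
Substitute r = (-9, 6, 6) + t(15, -3, 0) into the plane: -9 + 51t = 25, so t = 2/3.
Intersection: (-9, 6, 6) + (2/3)·(15, -3, 0) = (1, 4, 6).

(1, 4, 6)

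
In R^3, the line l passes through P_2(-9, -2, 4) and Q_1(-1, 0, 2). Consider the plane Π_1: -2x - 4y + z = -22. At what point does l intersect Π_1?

(7, 2, 0)

A direction vector for l is Q_1 − P_2 = (8, 2, -2).
Substitute r = (-9, -2, 4) + t(8, 2, -2) into the plane: 30 + (-26)t = -22, so t = 2.
Intersection: (-9, -2, 4) + 2·(8, 2, -2) = (7, 2, 0).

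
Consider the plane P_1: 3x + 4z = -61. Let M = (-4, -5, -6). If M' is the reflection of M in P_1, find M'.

(-10, -5, -14)

λ = (n·M − d)/|n|² = (-36 − (-61))/25 = 1.
Reflection = M − 2λn = (-4, -5, -6) − 2·(3, 0, 4) = (-10, -5, -14).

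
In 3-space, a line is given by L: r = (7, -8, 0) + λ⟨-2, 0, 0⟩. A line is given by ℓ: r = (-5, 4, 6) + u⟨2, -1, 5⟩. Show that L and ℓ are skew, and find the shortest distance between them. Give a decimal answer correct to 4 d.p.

Common perpendicular direction n = (-2, 0, 0) × (2, -1, 5) = (0, 10, 2).
With w = (-5, 4, 6) − (7, -8, 0) = (-12, 12, 6), w · n = 132.
Since n ≠ 0 the lines are not parallel, and w · n = 132 ≠ 0 so they do not intersect; hence they are skew.
Distance = |w · n| / |n| = |132| / √104 ≈ 12.9437.

12.9437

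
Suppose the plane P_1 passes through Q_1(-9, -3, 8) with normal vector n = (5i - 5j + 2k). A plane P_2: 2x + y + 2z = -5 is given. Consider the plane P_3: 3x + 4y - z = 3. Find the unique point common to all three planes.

P_1: n·r = n·Q_1 gives 5x - 5y + 2z = -14.
Solving the 3×3 linear system 5x - 5y + 2z = -14, 2x + y + 2z = -5, 3x + 4y - z = 3 (e.g. by elimination or Cramer's rule, determinant = -75) gives (-1, 1, -2).

(-1, 1, -2)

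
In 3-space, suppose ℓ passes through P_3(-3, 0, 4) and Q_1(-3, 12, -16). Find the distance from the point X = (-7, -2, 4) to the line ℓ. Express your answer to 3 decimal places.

4.352

A direction vector for ℓ is Q_1 − P_3 = (0, 12, -20).
Taking (-3, 0, 4) on ℓ with direction v = (0, 12, -20): w = X − (-3, 0, 4) = (-4, -2, 0), and w × v = (40, -80, -48).
Distance = |w × v| / |v| = √10304 / √544 ≈ 4.352.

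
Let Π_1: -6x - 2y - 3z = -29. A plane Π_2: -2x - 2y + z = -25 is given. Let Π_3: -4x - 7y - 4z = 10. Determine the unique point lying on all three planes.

Solving the 3×3 linear system -6x - 2y - 3z = -29, -2x - 2y + z = -25, -4x - 7y - 4z = 10 (e.g. by elimination or Cramer's rule, determinant = -84) gives (10, -2, -9).

(10, -2, -9)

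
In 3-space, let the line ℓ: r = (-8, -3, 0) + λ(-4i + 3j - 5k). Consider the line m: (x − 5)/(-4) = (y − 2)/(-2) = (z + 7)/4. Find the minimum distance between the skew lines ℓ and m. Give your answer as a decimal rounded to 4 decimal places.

1.6007

m has direction (-4, -2, 4) through (5, 2, -7).
Common perpendicular direction n = (-4, 3, -5) × (-4, -2, 4) = (2, 36, 20).
With w = (5, 2, -7) − (-8, -3, 0) = (13, 5, -7), w · n = 66.
Distance = |w · n| / |n| = |66| / √1700 ≈ 1.6007.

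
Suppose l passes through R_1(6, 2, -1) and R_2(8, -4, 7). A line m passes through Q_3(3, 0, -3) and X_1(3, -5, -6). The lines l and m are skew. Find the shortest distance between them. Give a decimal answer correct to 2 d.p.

2.81

A direction vector for l is R_2 − R_1 = (2, -6, 8).
A direction vector for m is X_1 − Q_3 = (0, -5, -3).
Common perpendicular direction n = (2, -6, 8) × (0, -5, -3) = (58, 6, -10).
With w = (3, 0, -3) − (6, 2, -1) = (-3, -2, -2), w · n = -166.
Distance = |w · n| / |n| = |-166| / √3500 ≈ 2.81.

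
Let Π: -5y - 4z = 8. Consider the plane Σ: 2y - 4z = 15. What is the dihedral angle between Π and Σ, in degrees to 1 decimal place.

77.9

cos θ = |n₁·n₂| / (|n₁||n₂|) = |6| / (√41 · √20).
θ = arccos(0.20953) ≈ 77.9°.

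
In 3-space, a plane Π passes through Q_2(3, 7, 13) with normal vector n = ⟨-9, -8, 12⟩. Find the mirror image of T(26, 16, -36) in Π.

(-28, -32, 36)

Π: n·r = n·Q_2 gives -9x - 8y + 12z = 73.
λ = (n·T − d)/|n|² = (-794 − 73)/289 = -3.
Reflection = T − 2λn = (26, 16, -36) − (-6)·(-9, -8, 12) = (-28, -32, 36).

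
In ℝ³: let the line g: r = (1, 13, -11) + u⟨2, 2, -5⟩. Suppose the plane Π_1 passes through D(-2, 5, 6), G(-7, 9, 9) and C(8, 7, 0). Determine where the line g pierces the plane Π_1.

(-7, 5, 9)

DG = (-5, 4, 3), DC = (10, 2, -6); a normal to Π_1 is DG × DC = (-30, 0, -50).
Using D: Π_1 has equation -30x - 50z = -240.
Substitute r = (1, 13, -11) + t(2, 2, -5) into the plane: 520 + 190t = -240, so t = -4.
Intersection: (1, 13, -11) + (-4)·(2, 2, -5) = (-7, 5, 9).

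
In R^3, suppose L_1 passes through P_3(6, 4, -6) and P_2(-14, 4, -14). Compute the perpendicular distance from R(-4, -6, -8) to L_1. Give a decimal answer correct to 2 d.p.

A direction vector for L_1 is P_2 − P_3 = (-20, 0, -8).
Taking (6, 4, -6) on L_1 with direction v = (-20, 0, -8): w = R − (6, 4, -6) = (-10, -10, -2), and w × v = (80, -40, -200).
Distance = |w × v| / |v| = √48000 / √464 ≈ 10.17.

10.17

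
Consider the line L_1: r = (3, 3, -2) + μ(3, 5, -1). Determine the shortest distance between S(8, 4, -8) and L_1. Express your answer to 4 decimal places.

6.5334

Taking (3, 3, -2) on L_1 with direction v = (3, 5, -1): w = S − (3, 3, -2) = (5, 1, -6), and w × v = (29, -13, 22).
Distance = |w × v| / |v| = √1494 / √35 ≈ 6.5334.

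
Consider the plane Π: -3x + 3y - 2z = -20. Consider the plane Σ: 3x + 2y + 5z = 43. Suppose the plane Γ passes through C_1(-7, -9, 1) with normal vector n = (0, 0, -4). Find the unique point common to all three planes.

Γ: n·r = n·C_1 gives -4z = -4.
Solving the 3×3 linear system -3x + 3y - 2z = -20, 3x + 2y + 5z = 43, -4z = -4 (e.g. by elimination or Cramer's rule, determinant = 60) gives (10, 4, 1).

(10, 4, 1)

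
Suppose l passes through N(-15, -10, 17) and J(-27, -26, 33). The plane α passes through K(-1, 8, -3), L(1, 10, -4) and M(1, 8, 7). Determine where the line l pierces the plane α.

(-6, 2, 5)

A direction vector for l is J − N = (-12, -16, 16).
KL = (2, 2, -1), KM = (2, 0, 10); a normal to α is KL × KM = (20, -22, -4).
Using K: α has equation 20x - 22y - 4z = -184.
Substitute r = (-15, -10, 17) + t(-12, -16, 16) into the plane: -148 + 48t = -184, so t = -3/4.
Intersection: (-15, -10, 17) + (-3/4)·(-12, -16, 16) = (-6, 2, 5).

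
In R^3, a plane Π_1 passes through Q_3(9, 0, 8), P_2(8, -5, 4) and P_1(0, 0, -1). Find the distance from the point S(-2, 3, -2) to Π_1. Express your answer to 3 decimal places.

0.521

Q_3P_2 = (-1, -5, -4), Q_3P_1 = (-9, 0, -9); a normal to Π_1 is Q_3P_2 × Q_3P_1 = (45, 27, -45).
Using Q_3: Π_1 has equation 45x + 27y - 45z = 45.
n·S − d = (45)·(-2) + (27)·(3) + (-45)·(-2) − 45 = 36; |n| = √4779.
Distance = |36| / √4779 = 36/√4779 ≈ 0.521.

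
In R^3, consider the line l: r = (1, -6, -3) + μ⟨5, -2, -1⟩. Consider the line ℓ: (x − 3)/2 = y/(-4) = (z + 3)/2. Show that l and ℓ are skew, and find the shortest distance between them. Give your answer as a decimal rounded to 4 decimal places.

ℓ has direction (2, -4, 2) through (3, 0, -3).
Common perpendicular direction n = (5, -2, -1) × (2, -4, 2) = (-8, -12, -16).
With w = (3, 0, -3) − (1, -6, -3) = (2, 6, 0), w · n = -88.
Since n ≠ 0 the lines are not parallel, and w · n = -88 ≠ 0 so they do not intersect; hence they are skew.
Distance = |w · n| / |n| = |-88| / √464 ≈ 4.0853.

4.0853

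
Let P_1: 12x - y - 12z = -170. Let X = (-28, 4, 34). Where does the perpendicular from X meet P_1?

(-4, 2, 10)

Foot = X − λn with λ = (n·X − d)/|n|² = (-748 − (-170))/289 = -2.
Foot = (-28, 4, 34) − (-2)·(12, -1, -12) = (-4, 2, 10).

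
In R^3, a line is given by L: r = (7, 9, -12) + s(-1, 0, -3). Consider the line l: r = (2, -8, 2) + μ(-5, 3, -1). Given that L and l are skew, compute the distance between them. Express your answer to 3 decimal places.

19.218

Common perpendicular direction n = (-1, 0, -3) × (-5, 3, -1) = (9, 14, -3).
With w = (2, -8, 2) − (7, 9, -12) = (-5, -17, 14), w · n = -325.
Distance = |w · n| / |n| = |-325| / √286 ≈ 19.218.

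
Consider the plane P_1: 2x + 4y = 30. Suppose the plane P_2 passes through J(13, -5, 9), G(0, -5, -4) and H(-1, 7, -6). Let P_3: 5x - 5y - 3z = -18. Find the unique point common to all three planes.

(1, 7, -4)

JG = (-13, 0, -13), JH = (-14, 12, -15); a normal to P_2 is JG × JH = (156, -13, -156).
Using J: P_2 has equation 156x - 13y - 156z = 689.
Solving the 3×3 linear system 2x + 4y = 30, 156x - 13y - 156z = 689, 5x - 5y - 3z = -18 (e.g. by elimination or Cramer's rule, determinant = -2730) gives (1, 7, -4).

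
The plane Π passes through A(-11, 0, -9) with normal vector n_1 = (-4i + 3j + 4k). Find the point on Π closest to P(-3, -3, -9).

(-7, 0, -5)

Π: n_1·r = n_1·A gives -4x + 3y + 4z = 8.
Foot = P − λn with λ = (n·P − d)/|n|² = (-33 − 8)/41 = -1.
Foot = (-3, -3, -9) − (-1)·(-4, 3, 4) = (-7, 0, -5).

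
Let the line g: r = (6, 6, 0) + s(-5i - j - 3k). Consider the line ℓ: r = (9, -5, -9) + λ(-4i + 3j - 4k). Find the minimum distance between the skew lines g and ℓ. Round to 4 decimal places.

12.2271

Common perpendicular direction n = (-5, -1, -3) × (-4, 3, -4) = (13, -8, -19).
With w = (9, -5, -9) − (6, 6, 0) = (3, -11, -9), w · n = 298.
Distance = |w · n| / |n| = |298| / √594 ≈ 12.2271.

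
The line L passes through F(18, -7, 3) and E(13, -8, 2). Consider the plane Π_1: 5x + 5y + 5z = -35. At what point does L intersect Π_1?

(3, -10, 0)

A direction vector for L is E − F = (-5, -1, -1).
Substitute r = (18, -7, 3) + t(-5, -1, -1) into the plane: 70 + (-35)t = -35, so t = 3.
Intersection: (18, -7, 3) + 3·(-5, -1, -1) = (3, -10, 0).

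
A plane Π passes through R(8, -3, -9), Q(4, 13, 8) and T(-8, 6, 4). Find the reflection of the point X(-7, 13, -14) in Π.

RQ = (-4, 16, 17), RT = (-16, 9, 13); a normal to Π is RQ × RT = (55, -220, 220).
Using R: Π has equation 55x - 220y + 220z = -880.
λ = (n·X − d)/|n|² = (-6325 − (-880))/99825 = -3/55.
Reflection = X − 2λn = (-7, 13, -14) − (-6/55)·(55, -220, 220) = (-1, -11, 10).

(-1, -11, 10)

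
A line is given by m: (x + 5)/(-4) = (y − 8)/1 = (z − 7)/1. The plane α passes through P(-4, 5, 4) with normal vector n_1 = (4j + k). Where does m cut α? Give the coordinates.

(7, 5, 4)

m has direction (-4, 1, 1) through (-5, 8, 7).
α: n_1·r = n_1·P gives 4y + z = 24.
Substitute r = (-5, 8, 7) + t(-4, 1, 1) into the plane: 39 + 5t = 24, so t = -3.
Intersection: (-5, 8, 7) + (-3)·(-4, 1, 1) = (7, 5, 4).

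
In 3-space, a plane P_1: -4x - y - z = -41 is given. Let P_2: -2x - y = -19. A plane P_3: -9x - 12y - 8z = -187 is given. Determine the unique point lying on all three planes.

Solving the 3×3 linear system -4x - y - z = -41, -2x - y = -19, -9x - 12y - 8z = -187 (e.g. by elimination or Cramer's rule, determinant = -31) gives (7, 5, 8).

(7, 5, 8)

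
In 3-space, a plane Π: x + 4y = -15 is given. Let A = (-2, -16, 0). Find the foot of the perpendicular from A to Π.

(1, -4, 0)

Foot = A − λn with λ = (n·A − d)/|n|² = (-66 − (-15))/17 = -3.
Foot = (-2, -16, 0) − (-3)·(1, 4, 0) = (1, -4, 0).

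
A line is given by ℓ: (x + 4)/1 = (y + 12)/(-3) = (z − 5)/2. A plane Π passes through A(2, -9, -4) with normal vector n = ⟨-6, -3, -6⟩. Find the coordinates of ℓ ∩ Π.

(-5, -9, 3)

ℓ has direction (1, -3, 2) through (-4, -12, 5).
Π: n·r = n·A gives -6x - 3y - 6z = 39.
Substitute r = (-4, -12, 5) + t(1, -3, 2) into the plane: 30 + (-9)t = 39, so t = -1.
Intersection: (-4, -12, 5) + (-1)·(1, -3, 2) = (-5, -9, 3).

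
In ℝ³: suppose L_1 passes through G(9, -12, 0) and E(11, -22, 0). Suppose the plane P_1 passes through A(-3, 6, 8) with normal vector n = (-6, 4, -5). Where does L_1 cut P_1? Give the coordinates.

A direction vector for L_1 is E − G = (2, -10, 0).
P_1: n·r = n·A gives -6x + 4y - 5z = 2.
Substitute r = (9, -12, 0) + t(2, -10, 0) into the plane: -102 + (-52)t = 2, so t = -2.
Intersection: (9, -12, 0) + (-2)·(2, -10, 0) = (5, 8, 0).

(5, 8, 0)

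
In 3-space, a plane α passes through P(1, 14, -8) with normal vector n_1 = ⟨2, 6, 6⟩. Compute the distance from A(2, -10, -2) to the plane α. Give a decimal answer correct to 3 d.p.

12.159

α: n_1·r = n_1·P gives 2x + 6y + 6z = 38.
n·A − d = (2)·(2) + (6)·(-10) + (6)·(-2) − 38 = -106; |n| = √76.
Distance = |-106| / √76 = 106/√76 ≈ 12.159.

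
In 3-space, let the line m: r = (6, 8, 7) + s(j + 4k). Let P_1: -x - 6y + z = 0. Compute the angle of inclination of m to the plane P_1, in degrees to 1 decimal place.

sin θ = |n·v| / (|n||v|) = |-2| / (√38 · √17) = 0.07869.
θ ≈ 4.5°.

4.5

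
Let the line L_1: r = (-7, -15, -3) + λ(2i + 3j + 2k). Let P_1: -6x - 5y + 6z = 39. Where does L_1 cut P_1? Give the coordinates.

(1, -3, 5)

Substitute r = (-7, -15, -3) + t(2, 3, 2) into the plane: 99 + (-15)t = 39, so t = 4.
Intersection: (-7, -15, -3) + 4·(2, 3, 2) = (1, -3, 5).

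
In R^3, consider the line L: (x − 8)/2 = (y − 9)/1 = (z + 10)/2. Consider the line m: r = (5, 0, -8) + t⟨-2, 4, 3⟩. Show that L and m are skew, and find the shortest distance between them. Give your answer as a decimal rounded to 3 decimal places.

8.333

L has direction (2, 1, 2) through (8, 9, -10).
Common perpendicular direction n = (2, 1, 2) × (-2, 4, 3) = (-5, -10, 10).
With w = (5, 0, -8) − (8, 9, -10) = (-3, -9, 2), w · n = 125.
Since n ≠ 0 the lines are not parallel, and w · n = 125 ≠ 0 so they do not intersect; hence they are skew.
Distance = |w · n| / |n| = |125| / √225 ≈ 8.333.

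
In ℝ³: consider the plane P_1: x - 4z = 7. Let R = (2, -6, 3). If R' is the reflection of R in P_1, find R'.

λ = (n·R − d)/|n|² = (-10 − 7)/17 = -1.
Reflection = R − 2λn = (2, -6, 3) − (-2)·(1, 0, -4) = (4, -6, -5).

(4, -6, -5)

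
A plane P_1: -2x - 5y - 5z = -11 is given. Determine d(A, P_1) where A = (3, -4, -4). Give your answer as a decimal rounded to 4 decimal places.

n·A − d = (-2)·(3) + (-5)·(-4) + (-5)·(-4) − (-11) = 45; |n| = √54.
Distance = |45| / √54 = 45/√54 ≈ 6.1237.

6.1237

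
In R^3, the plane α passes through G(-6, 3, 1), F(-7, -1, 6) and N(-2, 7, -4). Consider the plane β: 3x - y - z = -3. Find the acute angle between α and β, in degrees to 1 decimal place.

64.9

GF = (-1, -4, 5), GN = (4, 4, -5); a normal to α is GF × GN = (0, 15, 12).
Using G: α has equation 15y + 12z = 57.
cos θ = |n₁·n₂| / (|n₁||n₂|) = |-27| / (√369 · √11).
θ = arccos(0.42379) ≈ 64.9°.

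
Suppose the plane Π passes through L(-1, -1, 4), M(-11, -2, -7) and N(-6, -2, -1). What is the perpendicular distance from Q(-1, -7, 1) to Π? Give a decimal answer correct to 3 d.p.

4.852

LM = (-10, -1, -11), LN = (-5, -1, -5); a normal to Π is LM × LN = (-6, 5, 5).
Using L: Π has equation -6x + 5y + 5z = 21.
n·Q − d = (-6)·(-1) + (5)·(-7) + (5)·(1) − 21 = -45; |n| = √86.
Distance = |-45| / √86 = 45/√86 ≈ 4.852.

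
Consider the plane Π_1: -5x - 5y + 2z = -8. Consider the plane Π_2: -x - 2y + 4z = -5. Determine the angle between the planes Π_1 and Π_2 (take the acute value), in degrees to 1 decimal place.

46.9

cos θ = |n₁·n₂| / (|n₁||n₂|) = |23| / (√54 · √21).
θ = arccos(0.68300) ≈ 46.9°.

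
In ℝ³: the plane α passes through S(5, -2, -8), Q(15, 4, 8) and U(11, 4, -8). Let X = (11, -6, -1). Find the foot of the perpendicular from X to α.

(7, -2, 0)

SQ = (10, 6, 16), SU = (6, 6, 0); a normal to α is SQ × SU = (-96, 96, 24).
Using S: α has equation -96x + 96y + 24z = -864.
Foot = X − λn with λ = (n·X − d)/|n|² = (-1656 − (-864))/19008 = -1/24.
Foot = (11, -6, -1) − (-1/24)·(-96, 96, 24) = (7, -2, 0).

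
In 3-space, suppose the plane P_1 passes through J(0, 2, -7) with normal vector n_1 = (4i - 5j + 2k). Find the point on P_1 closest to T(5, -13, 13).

P_1: n_1·r = n_1·J gives 4x - 5y + 2z = -24.
Foot = T − λn with λ = (n·T − d)/|n|² = (111 − (-24))/45 = 3.
Foot = (5, -13, 13) − 3·(4, -5, 2) = (-7, 2, 7).

(-7, 2, 7)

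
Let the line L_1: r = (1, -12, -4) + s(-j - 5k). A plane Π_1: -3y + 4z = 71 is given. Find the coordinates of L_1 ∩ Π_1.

(1, -9, 11)

Substitute r = (1, -12, -4) + t(0, -1, -5) into the plane: 20 + (-17)t = 71, so t = -3.
Intersection: (1, -12, -4) + (-3)·(0, -1, -5) = (1, -9, 11).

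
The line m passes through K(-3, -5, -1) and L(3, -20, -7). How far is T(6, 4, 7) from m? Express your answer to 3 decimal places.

13.037

A direction vector for m is L − K = (6, -15, -6).
Taking (-3, -5, -1) on m with direction v = (6, -15, -6): w = T − (-3, -5, -1) = (9, 9, 8), and w × v = (66, 102, -189).
Distance = |w × v| / |v| = √50481 / √297 ≈ 13.037.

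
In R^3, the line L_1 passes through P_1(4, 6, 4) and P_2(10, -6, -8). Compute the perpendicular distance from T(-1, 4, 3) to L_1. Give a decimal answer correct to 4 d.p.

A direction vector for L_1 is P_2 − P_1 = (6, -12, -12).
Taking (4, 6, 4) on L_1 with direction v = (6, -12, -12): w = T − (4, 6, 4) = (-5, -2, -1), and w × v = (12, -66, 72).
Distance = |w × v| / |v| = √9684 / √324 ≈ 5.4671.

5.4671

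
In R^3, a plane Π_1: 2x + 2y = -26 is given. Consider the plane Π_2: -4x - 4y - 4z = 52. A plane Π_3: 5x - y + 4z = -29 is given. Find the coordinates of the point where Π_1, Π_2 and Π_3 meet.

Solving the 3×3 linear system 2x + 2y = -26, -4x - 4y - 4z = 52, 5x - y + 4z = -29 (e.g. by elimination or Cramer's rule, determinant = -48) gives (-7, -6, 0).

(-7, -6, 0)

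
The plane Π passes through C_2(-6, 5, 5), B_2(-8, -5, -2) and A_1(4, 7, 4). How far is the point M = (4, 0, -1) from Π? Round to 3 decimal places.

C_2B_2 = (-2, -10, -7), C_2A_1 = (10, 2, -1); a normal to Π is C_2B_2 × C_2A_1 = (24, -72, 96).
Using C_2: Π has equation 24x - 72y + 96z = -24.
n·M − d = (24)·(4) + (-72)·(0) + (96)·(-1) − (-24) = 24; |n| = √14976.
Distance = |24| / √14976 = 24/√14976 ≈ 0.196.

0.196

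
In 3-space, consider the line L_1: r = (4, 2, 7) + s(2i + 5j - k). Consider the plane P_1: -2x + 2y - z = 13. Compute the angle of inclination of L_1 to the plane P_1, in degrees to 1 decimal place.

25.2

sin θ = |n·v| / (|n||v|) = |7| / (√9 · √30) = 0.42601.
θ ≈ 25.2°.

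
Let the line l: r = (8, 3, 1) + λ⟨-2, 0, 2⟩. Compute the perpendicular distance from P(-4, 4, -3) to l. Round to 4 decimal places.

11.3578

Taking (8, 3, 1) on l with direction v = (-2, 0, 2): w = P − (8, 3, 1) = (-12, 1, -4), and w × v = (2, 32, 2).
Distance = |w × v| / |v| = √1032 / √8 ≈ 11.3578.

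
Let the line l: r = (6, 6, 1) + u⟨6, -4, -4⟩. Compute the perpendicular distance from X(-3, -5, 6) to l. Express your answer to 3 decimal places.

Taking (6, 6, 1) on l with direction v = (6, -4, -4): w = X − (6, 6, 1) = (-9, -11, 5), and w × v = (64, -6, 102).
Distance = |w × v| / |v| = √14536 / √68 ≈ 14.621.

14.621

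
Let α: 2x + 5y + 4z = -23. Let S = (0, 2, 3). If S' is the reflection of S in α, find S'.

(-4, -8, -5)

λ = (n·S − d)/|n|² = (22 − (-23))/45 = 1.
Reflection = S − 2λn = (0, 2, 3) − 2·(2, 5, 4) = (-4, -8, -5).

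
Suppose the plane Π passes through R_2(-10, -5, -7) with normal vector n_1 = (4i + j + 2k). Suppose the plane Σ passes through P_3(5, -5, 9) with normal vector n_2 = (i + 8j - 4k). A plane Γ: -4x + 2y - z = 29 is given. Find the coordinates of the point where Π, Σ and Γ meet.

(-11, -9, -3)

Π: n_1·r = n_1·R_2 gives 4x + y + 2z = -59.
Σ: n_2·r = n_2·P_3 gives x + 8y - 4z = -71.
Solving the 3×3 linear system 4x + y + 2z = -59, x + 8y - 4z = -71, -4x + 2y - z = 29 (e.g. by elimination or Cramer's rule, determinant = 85) gives (-11, -9, -3).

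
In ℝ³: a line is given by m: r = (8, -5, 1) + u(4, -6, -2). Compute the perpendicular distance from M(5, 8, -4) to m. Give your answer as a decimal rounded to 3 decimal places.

Taking (8, -5, 1) on m with direction v = (4, -6, -2): w = M − (8, -5, 1) = (-3, 13, -5), and w × v = (-56, -26, -34).
Distance = |w × v| / |v| = √4968 / √56 ≈ 9.419.

9.419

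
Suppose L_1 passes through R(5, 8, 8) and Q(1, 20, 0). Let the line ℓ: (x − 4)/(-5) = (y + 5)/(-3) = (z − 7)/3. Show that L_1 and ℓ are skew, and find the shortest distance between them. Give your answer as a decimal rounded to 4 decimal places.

A direction vector for L_1 is Q − R = (-4, 12, -8).
ℓ has direction (-5, -3, 3) through (4, -5, 7).
Common perpendicular direction n = (-4, 12, -8) × (-5, -3, 3) = (12, 52, 72).
With w = (4, -5, 7) − (5, 8, 8) = (-1, -13, -1), w · n = -760.
Since n ≠ 0 the lines are not parallel, and w · n = -760 ≠ 0 so they do not intersect; hence they are skew.
Distance = |w · n| / |n| = |-760| / √8032 ≈ 8.4801.

8.4801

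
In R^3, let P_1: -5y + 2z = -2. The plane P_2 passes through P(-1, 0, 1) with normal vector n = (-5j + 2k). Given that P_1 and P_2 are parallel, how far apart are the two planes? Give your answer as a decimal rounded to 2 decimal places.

0.74

P_2: n·r = n·P gives -5y + 2z = 2.
Same normal n = (0, -5, 2) with |n| = √29; distance = |-2 − 2| / |n| = 4/√29 ≈ 0.74.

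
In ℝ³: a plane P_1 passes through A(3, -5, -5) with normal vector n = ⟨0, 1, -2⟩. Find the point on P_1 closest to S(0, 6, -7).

(0, 3, -1)

P_1: n·r = n·A gives y - 2z = 5.
Foot = S − λn with λ = (n·S − d)/|n|² = (20 − 5)/5 = 3.
Foot = (0, 6, -7) − 3·(0, 1, -2) = (0, 3, -1).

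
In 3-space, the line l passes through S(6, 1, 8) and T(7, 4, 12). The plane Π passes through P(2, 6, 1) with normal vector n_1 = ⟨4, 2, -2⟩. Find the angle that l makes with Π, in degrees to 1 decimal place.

A direction vector for l is T − S = (1, 3, 4).
Π: n_1·r = n_1·P gives 4x + 2y - 2z = 18.
sin θ = |n·v| / (|n||v|) = |2| / (√24 · √26) = 0.08006.
θ ≈ 4.6°.

4.6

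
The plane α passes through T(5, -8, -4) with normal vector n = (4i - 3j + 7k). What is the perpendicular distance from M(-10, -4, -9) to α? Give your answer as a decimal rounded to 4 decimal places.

α: n·r = n·T gives 4x - 3y + 7z = 16.
n·M − d = (4)·(-10) + (-3)·(-4) + (7)·(-9) − 16 = -107; |n| = √74.
Distance = |-107| / √74 = 107/√74 ≈ 12.4385.

12.4385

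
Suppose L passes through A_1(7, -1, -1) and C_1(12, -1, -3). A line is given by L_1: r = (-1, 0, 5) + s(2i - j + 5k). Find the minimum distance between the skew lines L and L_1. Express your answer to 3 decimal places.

A direction vector for L is C_1 − A_1 = (5, 0, -2).
Common perpendicular direction n = (5, 0, -2) × (2, -1, 5) = (-2, -29, -5).
With w = (-1, 0, 5) − (7, -1, -1) = (-8, 1, 6), w · n = -43.
Distance = |w · n| / |n| = |-43| / √870 ≈ 1.458.

1.458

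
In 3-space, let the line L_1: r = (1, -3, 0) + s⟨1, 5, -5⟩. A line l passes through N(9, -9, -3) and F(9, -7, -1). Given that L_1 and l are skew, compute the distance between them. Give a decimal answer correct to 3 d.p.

8.218

A direction vector for l is F − N = (0, 2, 2).
Common perpendicular direction n = (1, 5, -5) × (0, 2, 2) = (20, -2, 2).
With w = (9, -9, -3) − (1, -3, 0) = (8, -6, -3), w · n = 166.
Distance = |w · n| / |n| = |166| / √408 ≈ 8.218.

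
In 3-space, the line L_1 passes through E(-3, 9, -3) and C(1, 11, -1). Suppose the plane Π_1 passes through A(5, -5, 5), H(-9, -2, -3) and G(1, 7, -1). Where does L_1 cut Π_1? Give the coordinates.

(-7, 7, -5)

A direction vector for L_1 is C − E = (4, 2, 2).
AH = (-14, 3, -8), AG = (-4, 12, -6); a normal to Π_1 is AH × AG = (78, -52, -156).
Using A: Π_1 has equation 78x - 52y - 156z = -130.
Substitute r = (-3, 9, -3) + t(4, 2, 2) into the plane: -234 + (-104)t = -130, so t = -1.
Intersection: (-3, 9, -3) + (-1)·(4, 2, 2) = (-7, 7, -5).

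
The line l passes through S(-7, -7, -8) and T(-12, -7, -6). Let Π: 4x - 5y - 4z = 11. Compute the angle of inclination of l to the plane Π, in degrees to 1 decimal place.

43.5

A direction vector for l is T − S = (-5, 0, 2).
sin θ = |n·v| / (|n||v|) = |-28| / (√57 · √29) = 0.68869.
θ ≈ 43.5°.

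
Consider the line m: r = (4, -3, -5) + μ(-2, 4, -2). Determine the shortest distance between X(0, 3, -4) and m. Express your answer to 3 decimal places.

3.937

Taking (4, -3, -5) on m with direction v = (-2, 4, -2): w = X − (4, -3, -5) = (-4, 6, 1), and w × v = (-16, -10, -4).
Distance = |w × v| / |v| = √372 / √24 ≈ 3.937.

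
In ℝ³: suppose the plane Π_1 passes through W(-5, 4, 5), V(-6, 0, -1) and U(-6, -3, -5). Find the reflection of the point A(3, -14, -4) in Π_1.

WV = (-1, -4, -6), WU = (-1, -7, -10); a normal to Π_1 is WV × WU = (-2, -4, 3).
Using W: Π_1 has equation -2x - 4y + 3z = 9.
λ = (n·A − d)/|n|² = (38 − 9)/29 = 1.
Reflection = A − 2λn = (3, -14, -4) − 2·(-2, -4, 3) = (7, -6, -10).

(7, -6, -10)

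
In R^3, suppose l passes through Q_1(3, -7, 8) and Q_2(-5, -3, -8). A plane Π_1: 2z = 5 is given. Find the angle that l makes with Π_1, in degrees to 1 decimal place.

60.8

A direction vector for l is Q_2 − Q_1 = (-8, 4, -16).
sin θ = |n·v| / (|n||v|) = |-32| / (√4 · √336) = 0.87287.
θ ≈ 60.8°.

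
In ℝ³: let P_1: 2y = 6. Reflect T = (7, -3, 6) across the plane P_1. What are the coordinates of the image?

λ = (n·T − d)/|n|² = (-6 − 6)/4 = -3.
Reflection = T − 2λn = (7, -3, 6) − (-6)·(0, 2, 0) = (7, 9, 6).

(7, 9, 6)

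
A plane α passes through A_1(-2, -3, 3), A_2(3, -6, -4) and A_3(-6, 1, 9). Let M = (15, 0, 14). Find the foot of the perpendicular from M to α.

(0, 3, 2)

A_1A_2 = (5, -3, -7), A_1A_3 = (-4, 4, 6); a normal to α is A_1A_2 × A_1A_3 = (10, -2, 8).
Using A_1: α has equation 10x - 2y + 8z = 10.
Foot = M − λn with λ = (n·M − d)/|n|² = (262 − 10)/168 = 3/2.
Foot = (15, 0, 14) − (3/2)·(10, -2, 8) = (0, 3, 2).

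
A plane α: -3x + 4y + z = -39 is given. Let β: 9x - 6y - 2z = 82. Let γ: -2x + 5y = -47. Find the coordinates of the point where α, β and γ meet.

Solving the 3×3 linear system -3x + 4y + z = -39, 9x - 6y - 2z = 82, -2x + 5y = -47 (e.g. by elimination or Cramer's rule, determinant = 19) gives (6, -7, 7).

(6, -7, 7)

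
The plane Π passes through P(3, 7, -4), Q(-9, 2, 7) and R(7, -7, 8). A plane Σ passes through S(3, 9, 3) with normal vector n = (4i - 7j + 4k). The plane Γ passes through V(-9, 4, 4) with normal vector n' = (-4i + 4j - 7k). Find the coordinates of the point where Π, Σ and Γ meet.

PQ = (-12, -5, 11), PR = (4, -14, 12); a normal to Π is PQ × PR = (94, 188, 188).
Using P: Π has equation 94x + 188y + 188z = 846.
Σ: n·r = n·S gives 4x - 7y + 4z = -39.
Γ: n'·r = n'·V gives -4x + 4y - 7z = 24.
Solving the 3×3 linear system 94x + 188y + 188z = 846, 4x - 7y + 4z = -39, -4x + 4y - 7z = 24 (e.g. by elimination or Cramer's rule, determinant = 3102) gives (-1, 5, 0).

(-1, 5, 0)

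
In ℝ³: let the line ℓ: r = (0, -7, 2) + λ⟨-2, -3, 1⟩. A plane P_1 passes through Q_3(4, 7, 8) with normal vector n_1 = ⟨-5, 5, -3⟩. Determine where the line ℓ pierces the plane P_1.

P_1: n_1·r = n_1·Q_3 gives -5x + 5y - 3z = -9.
Substitute r = (0, -7, 2) + t(-2, -3, 1) into the plane: -41 + (-8)t = -9, so t = -4.
Intersection: (0, -7, 2) + (-4)·(-2, -3, 1) = (8, 5, -2).

(8, 5, -2)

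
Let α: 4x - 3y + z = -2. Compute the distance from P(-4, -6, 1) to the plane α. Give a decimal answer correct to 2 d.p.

0.98

n·P − d = (4)·(-4) + (-3)·(-6) + (1)·(1) − (-2) = 5; |n| = √26.
Distance = |5| / √26 = 5/√26 ≈ 0.98.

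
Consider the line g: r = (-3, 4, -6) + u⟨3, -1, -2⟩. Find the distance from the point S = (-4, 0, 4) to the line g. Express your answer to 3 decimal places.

Taking (-3, 4, -6) on g with direction v = (3, -1, -2): w = S − (-3, 4, -6) = (-1, -4, 10), and w × v = (18, 28, 13).
Distance = |w × v| / |v| = √1277 / √14 ≈ 9.551.

9.551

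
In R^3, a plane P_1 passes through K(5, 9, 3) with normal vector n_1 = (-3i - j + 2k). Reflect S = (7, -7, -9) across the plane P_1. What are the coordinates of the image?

P_1: n_1·r = n_1·K gives -3x - y + 2z = -18.
λ = (n·S − d)/|n|² = (-32 − (-18))/14 = -1.
Reflection = S − 2λn = (7, -7, -9) − (-2)·(-3, -1, 2) = (1, -9, -5).

(1, -9, -5)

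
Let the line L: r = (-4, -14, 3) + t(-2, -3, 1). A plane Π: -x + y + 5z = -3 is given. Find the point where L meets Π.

(0, -8, 1)

Substitute r = (-4, -14, 3) + t(-2, -3, 1) into the plane: 5 + 4t = -3, so t = -2.
Intersection: (-4, -14, 3) + (-2)·(-2, -3, 1) = (0, -8, 1).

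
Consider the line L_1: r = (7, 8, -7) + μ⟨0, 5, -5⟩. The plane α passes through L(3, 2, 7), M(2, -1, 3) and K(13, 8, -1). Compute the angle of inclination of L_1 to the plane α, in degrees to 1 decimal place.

45.0

LM = (-1, -3, -4), LK = (10, 6, -8); a normal to α is LM × LK = (48, -48, 24).
Using L: α has equation 48x - 48y + 24z = 216.
sin θ = |n·v| / (|n||v|) = |-360| / (√5184 · √50) = 0.70711.
θ ≈ 45.0°.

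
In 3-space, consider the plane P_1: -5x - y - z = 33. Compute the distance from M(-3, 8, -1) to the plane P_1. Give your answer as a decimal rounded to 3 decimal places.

n·M − d = (-5)·(-3) + (-1)·(8) + (-1)·(-1) − 33 = -25; |n| = √27.
Distance = |-25| / √27 = 25/√27 ≈ 4.811.

4.811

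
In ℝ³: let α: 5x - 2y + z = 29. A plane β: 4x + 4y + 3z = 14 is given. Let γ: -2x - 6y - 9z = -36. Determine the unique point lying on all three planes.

Solving the 3×3 linear system 5x - 2y + z = 29, 4x + 4y + 3z = 14, -2x - 6y - 9z = -36 (e.g. by elimination or Cramer's rule, determinant = -166) gives (3, -4, 6).

(3, -4, 6)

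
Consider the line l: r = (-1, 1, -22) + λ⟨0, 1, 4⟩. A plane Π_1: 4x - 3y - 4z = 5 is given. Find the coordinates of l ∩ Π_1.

(-1, 5, -6)

Substitute r = (-1, 1, -22) + t(0, 1, 4) into the plane: 81 + (-19)t = 5, so t = 4.
Intersection: (-1, 1, -22) + 4·(0, 1, 4) = (-1, 5, -6).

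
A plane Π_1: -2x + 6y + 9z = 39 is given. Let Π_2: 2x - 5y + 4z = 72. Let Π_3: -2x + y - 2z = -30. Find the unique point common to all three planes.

(3, -6, 9)

Solving the 3×3 linear system -2x + 6y + 9z = 39, 2x - 5y + 4z = 72, -2x + y - 2z = -30 (e.g. by elimination or Cramer's rule, determinant = -108) gives (3, -6, 9).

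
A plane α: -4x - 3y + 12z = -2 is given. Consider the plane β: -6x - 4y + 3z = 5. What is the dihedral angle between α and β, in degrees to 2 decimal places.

44.84

cos θ = |n₁·n₂| / (|n₁||n₂|) = |72| / (√169 · √61).
θ = arccos(0.70913) ≈ 44.84°.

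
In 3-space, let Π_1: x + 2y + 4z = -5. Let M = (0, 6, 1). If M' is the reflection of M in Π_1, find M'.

(-2, 2, -7)

λ = (n·M − d)/|n|² = (16 − (-5))/21 = 1.
Reflection = M − 2λn = (0, 6, 1) − 2·(1, 2, 4) = (-2, 2, -7).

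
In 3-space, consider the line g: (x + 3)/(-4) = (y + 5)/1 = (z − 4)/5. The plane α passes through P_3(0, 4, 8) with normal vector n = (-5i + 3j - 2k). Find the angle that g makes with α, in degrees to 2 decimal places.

g has direction (-4, 1, 5) through (-3, -5, 4).
α: n·r = n·P_3 gives -5x + 3y - 2z = -4.
sin θ = |n·v| / (|n||v|) = |13| / (√38 · √42) = 0.32541.
θ ≈ 18.99°.

18.99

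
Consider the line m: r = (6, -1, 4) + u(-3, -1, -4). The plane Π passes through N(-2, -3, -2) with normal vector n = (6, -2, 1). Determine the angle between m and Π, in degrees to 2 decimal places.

37.78

Π: n·r = n·N gives 6x - 2y + z = -8.
sin θ = |n·v| / (|n||v|) = |-20| / (√41 · √26) = 0.61256.
θ ≈ 37.78°.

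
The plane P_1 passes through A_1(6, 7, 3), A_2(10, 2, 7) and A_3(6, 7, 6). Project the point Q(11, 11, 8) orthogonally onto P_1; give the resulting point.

(6, 7, 8)

A_1A_2 = (4, -5, 4), A_1A_3 = (0, 0, 3); a normal to P_1 is A_1A_2 × A_1A_3 = (-15, -12, 0).
Using A_1: P_1 has equation -15x - 12y = -174.
Foot = Q − λn with λ = (n·Q − d)/|n|² = (-297 − (-174))/369 = -1/3.
Foot = (11, 11, 8) − (-1/3)·(-15, -12, 0) = (6, 7, 8).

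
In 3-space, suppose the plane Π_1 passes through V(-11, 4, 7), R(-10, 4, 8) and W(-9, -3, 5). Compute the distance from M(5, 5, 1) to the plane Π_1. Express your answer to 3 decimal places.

VR = (1, 0, 1), VW = (2, -7, -2); a normal to Π_1 is VR × VW = (7, 4, -7).
Using V: Π_1 has equation 7x + 4y - 7z = -110.
n·M − d = (7)·(5) + (4)·(5) + (-7)·(1) − (-110) = 158; |n| = √114.
Distance = |158| / √114 = 158/√114 ≈ 14.798.

14.798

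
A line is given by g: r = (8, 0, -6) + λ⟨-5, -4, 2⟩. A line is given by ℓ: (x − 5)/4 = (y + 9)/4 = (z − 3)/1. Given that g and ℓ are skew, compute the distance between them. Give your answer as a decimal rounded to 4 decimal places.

6.4504

ℓ has direction (4, 4, 1) through (5, -9, 3).
Common perpendicular direction n = (-5, -4, 2) × (4, 4, 1) = (-12, 13, -4).
With w = (5, -9, 3) − (8, 0, -6) = (-3, -9, 9), w · n = -117.
Distance = |w · n| / |n| = |-117| / √329 ≈ 6.4504.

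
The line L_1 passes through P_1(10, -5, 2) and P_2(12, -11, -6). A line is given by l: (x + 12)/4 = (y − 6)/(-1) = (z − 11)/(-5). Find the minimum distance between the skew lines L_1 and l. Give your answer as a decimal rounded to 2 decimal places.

13.86

A direction vector for L_1 is P_2 − P_1 = (2, -6, -8).
l has direction (4, -1, -5) through (-12, 6, 11).
Common perpendicular direction n = (2, -6, -8) × (4, -1, -5) = (22, -22, 22).
With w = (-12, 6, 11) − (10, -5, 2) = (-22, 11, 9), w · n = -528.
Distance = |w · n| / |n| = |-528| / √1452 ≈ 13.86.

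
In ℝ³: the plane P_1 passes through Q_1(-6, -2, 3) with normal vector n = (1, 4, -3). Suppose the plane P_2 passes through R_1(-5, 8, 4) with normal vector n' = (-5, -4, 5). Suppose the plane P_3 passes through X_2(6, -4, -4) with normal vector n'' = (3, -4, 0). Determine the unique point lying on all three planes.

(2, -7, -1)

P_1: n·r = n·Q_1 gives x + 4y - 3z = -23.
P_2: n'·r = n'·R_1 gives -5x - 4y + 5z = 13.
P_3: n''·r = n''·X_2 gives 3x - 4y = 34.
Solving the 3×3 linear system x + 4y - 3z = -23, -5x - 4y + 5z = 13, 3x - 4y = 34 (e.g. by elimination or Cramer's rule, determinant = -16) gives (2, -7, -1).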